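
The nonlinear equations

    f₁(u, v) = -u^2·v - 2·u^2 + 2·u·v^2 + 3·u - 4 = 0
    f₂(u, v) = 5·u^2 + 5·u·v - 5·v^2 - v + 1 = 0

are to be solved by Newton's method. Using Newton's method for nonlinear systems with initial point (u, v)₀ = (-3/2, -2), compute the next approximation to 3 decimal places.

(-0.620, -0.891)

At (-3/2, -2): F = (-20.500, 9.250).
Jacobian J = [[-2·u·v - 4·u + 2·v^2 + 3, -u^2 + 4·u·v], [10·u + 5·v, 5·u - 10·v - 1]].
At the point, J = [[11.000, 9.750], [-25.000, 11.500]] (det J = 370.250).
Solving J·Δ = −F gives Δ = (0.880, 1.109).
Then the next iterate is (u, v)₁ = (-0.620, -0.891).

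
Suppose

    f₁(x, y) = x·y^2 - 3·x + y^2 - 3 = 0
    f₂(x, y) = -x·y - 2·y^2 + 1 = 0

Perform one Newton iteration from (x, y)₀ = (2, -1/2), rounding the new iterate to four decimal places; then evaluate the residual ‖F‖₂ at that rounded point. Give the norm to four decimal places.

At (2, -1/2): F = (-8.2500, 1.5000).
Jacobian J = [[y^2 - 3, 2·x·y + 2·y], [-y, -x - 4·y]].
At the point, J = [[-2.7500, -3.0000], [0.5000, 0.0000]] (det J = 1.5000).
Solving J·Δ = −F gives Δ = (-3.0000, 0.0000).
Then the next iterate is (x, y)₁ = (-1.0000, -0.5000).
Re-evaluating at (-1.0000, -0.5000): F = (0.0000, 0.0000), so ‖F‖₂ = 0.0000.

0.0000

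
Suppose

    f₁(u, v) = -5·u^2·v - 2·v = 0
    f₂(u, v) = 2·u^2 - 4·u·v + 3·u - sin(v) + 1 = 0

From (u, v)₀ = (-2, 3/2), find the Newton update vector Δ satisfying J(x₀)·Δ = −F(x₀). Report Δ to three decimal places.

At (-2, 3/2): F = (-33.000, 14.00251).
Jacobian J = [[-10·u·v, -5·u^2 - 2], [4·u - 4·v + 3, -4·u - cos(v)]].
At the point, J = [[30.000, -22.000], [-11.000, 7.92926]] (det J = -4.12212).
Solving J·Δ = −F gives Δ = (11.254, 13.846).

(11.254, 13.846)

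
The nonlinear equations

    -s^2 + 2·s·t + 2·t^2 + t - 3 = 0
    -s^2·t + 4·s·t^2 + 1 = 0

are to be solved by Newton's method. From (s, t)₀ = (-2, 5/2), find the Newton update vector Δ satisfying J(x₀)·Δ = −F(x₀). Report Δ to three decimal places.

(0.782, -0.719)

At (-2, 5/2): F = (-2.000, -59.000).
Jacobian J = [[-2·s + 2·t, 2·s + 4·t + 1], [-2·s·t + 4·t^2, -s^2 + 8·s·t]].
At the point, J = [[9.000, 7.000], [35.000, -44.000]] (det J = -641.000).
Solving J·Δ = −F gives Δ = (0.782, -0.719).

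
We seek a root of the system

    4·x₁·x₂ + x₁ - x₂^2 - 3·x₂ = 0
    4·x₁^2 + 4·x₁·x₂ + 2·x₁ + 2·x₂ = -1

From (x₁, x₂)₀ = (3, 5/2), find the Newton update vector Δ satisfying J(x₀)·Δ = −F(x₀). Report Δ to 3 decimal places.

(4.250, -16.500)

At (3, 5/2): F = (19.250, 78.000).
Jacobian J = [[4·x₂ + 1, 4·x₁ - 2·x₂ - 3], [8·x₁ + 4·x₂ + 2, 4·x₁ + 2]].
At the point, J = [[11.000, 4.000], [36.000, 14.000]] (det J = 10.000).
Solving J·Δ = −F gives Δ = (4.250, -16.500).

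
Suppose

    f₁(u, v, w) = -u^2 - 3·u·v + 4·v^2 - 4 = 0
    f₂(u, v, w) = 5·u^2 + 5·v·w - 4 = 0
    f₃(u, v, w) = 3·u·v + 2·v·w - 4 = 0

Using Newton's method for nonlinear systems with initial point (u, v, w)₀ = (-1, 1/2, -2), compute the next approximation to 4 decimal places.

At (-1, 1/2, -2): F = (-2.5000, -4.0000, -7.5000).
Jacobian J = [[-2·u - 3·v, -3·u + 8·v, 0], [10·u, 5·w, 5·v], [3·v, 3·u + 2·w, 2·v]].
At the point, J = [[0.5000, 7.0000, 0.0000], [-10.0000, -10.0000, 2.5000], [1.5000, -7.0000, 1.0000]] (det J = 100.0000).
Solving J·Δ = −F gives Δ = (1.2200, 0.2700, 7.5600).
Then the next iterate is (u, v, w)₁ = (0.2200, 0.7700, 5.5600).

(0.2200, 0.7700, 5.5600)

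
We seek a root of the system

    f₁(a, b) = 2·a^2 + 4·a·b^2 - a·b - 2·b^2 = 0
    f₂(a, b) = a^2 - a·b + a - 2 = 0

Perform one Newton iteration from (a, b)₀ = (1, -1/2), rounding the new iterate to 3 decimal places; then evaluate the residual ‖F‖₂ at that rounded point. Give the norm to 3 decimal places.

At (1, -1/2): F = (3.000, 0.500).
Jacobian J = [[4·a + 4·b^2 - b, 8·a·b - a - 4·b], [2·a - b + 1, -a]].
At the point, J = [[5.500, -3.000], [3.500, -1.000]] (det J = 5.000).
Solving J·Δ = −F gives Δ = (0.300, 1.550).
Then the next iterate is (a, b)₁ = (1.300, 1.050).
Re-evaluating at (1.300, 1.050): F = (5.543, -0.375), so ‖F‖₂ = 5.556.

5.556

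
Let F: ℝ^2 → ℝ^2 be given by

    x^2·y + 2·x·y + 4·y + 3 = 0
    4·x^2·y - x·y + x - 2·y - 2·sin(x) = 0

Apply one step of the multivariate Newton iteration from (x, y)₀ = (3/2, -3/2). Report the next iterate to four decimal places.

At (3/2, -3/2): F = (-10.8750, -8.744990).
Jacobian J = [[2·x·y + 2·y, x^2 + 2·x + 4], [8·x·y - y - 2·cos(x) + 1, 4·x^2 - x - 2]].
At the point, J = [[-7.5000, 9.2500], [-15.641474, 5.5000]] (det J = 103.433638).
Solving J·Δ = −F gives Δ = (-0.2038, 1.0104).
Then the next iterate is (x, y)₁ = (1.2962, -0.4896).

(1.2962, -0.4896)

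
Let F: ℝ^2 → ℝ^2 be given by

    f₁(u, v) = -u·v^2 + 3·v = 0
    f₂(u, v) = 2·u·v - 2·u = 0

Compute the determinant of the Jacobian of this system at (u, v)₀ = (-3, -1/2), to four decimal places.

1.5000

J = [[-v^2, -2·u·v + 3], [2·v - 2, 2·u]].
At the point, J = [[-0.2500, 0.0000], [-3.0000, -6.0000]].
det J = 1.5000.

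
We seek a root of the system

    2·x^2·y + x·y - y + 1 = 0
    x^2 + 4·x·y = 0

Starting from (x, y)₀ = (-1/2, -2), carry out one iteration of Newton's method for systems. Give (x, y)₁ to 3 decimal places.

(-0.635, 0.731)

At (-1/2, -2): F = (3.000, 4.250).
Jacobian J = [[4·x·y + y, 2·x^2 + x - 1], [2·x + 4·y, 4·x]].
At the point, J = [[2.000, -1.000], [-9.000, -2.000]] (det J = -13.000).
Solving J·Δ = −F gives Δ = (-0.135, 2.731).
Then the next iterate is (x, y)₁ = (-0.635, 0.731).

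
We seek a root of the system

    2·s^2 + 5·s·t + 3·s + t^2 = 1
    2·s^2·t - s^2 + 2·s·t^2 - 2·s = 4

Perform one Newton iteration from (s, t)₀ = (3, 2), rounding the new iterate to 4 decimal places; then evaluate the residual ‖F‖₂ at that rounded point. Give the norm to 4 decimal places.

8.0559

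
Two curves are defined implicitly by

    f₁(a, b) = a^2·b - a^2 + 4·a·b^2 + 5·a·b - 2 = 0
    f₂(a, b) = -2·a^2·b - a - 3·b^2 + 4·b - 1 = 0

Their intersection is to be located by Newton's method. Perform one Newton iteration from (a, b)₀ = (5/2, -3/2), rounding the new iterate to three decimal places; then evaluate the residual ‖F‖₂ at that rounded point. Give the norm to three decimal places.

12.082

At (5/2, -3/2): F = (-13.875, 2.500).
Jacobian J = [[2·a·b - 2·a + 4·b^2 + 5·b, a^2 + 8·a·b + 5·a], [-4·a·b - 1, -2·a^2 - 6·b + 4]].
At the point, J = [[-11.000, -11.250], [14.000, 0.500]] (det J = 152.000).
Solving J·Δ = −F gives Δ = (-0.139, -1.097).
Then the next iterate is (a, b)₁ = (2.361, -2.597).
Re-evaluating at (2.361, -2.597): F = (10.98578, -5.02920), so ‖F‖₂ = 12.082.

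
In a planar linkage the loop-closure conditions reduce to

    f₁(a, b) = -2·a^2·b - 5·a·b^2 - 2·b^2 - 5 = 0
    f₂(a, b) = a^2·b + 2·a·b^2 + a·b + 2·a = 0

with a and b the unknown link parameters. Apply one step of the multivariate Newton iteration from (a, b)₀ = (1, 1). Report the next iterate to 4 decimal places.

At (1, 1): F = (-14.0000, 6.0000).
Jacobian J = [[-4·a·b - 5·b^2, -2·a^2 - 10·a·b - 4·b], [2·a·b + 2·b^2 + b + 2, a^2 + 4·a·b + a]].
At the point, J = [[-9.0000, -16.0000], [7.0000, 6.0000]] (det J = 58.0000).
Solving J·Δ = −F gives Δ = (-0.2069, -0.7586).
Then the next iterate is (a, b)₁ = (0.7931, 0.2414).

(0.7931, 0.2414)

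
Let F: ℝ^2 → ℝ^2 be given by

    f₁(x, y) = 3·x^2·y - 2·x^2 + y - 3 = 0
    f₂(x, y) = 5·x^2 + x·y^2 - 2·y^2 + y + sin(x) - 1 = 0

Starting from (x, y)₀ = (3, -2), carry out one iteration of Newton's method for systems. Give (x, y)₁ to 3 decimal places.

At (3, -2): F = (-77.000, 46.14112).
Jacobian J = [[6·x·y - 4·x, 3·x^2 + 1], [10·x + y^2 + cos(x), 2·x·y - 4·y + 1]].
At the point, J = [[-48.000, 28.000], [33.01001, -3.000]] (det J = -780.28021).
Solving J·Δ = −F gives Δ = (-1.360, 0.419).
Then the next iterate is (x, y)₁ = (1.640, -1.581).

(1.640, -1.581)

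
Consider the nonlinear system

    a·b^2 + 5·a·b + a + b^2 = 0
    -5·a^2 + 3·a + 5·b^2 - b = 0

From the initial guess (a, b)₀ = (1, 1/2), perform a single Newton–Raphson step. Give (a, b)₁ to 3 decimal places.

At (1, 1/2): F = (4.000, -1.250).
Jacobian J = [[b^2 + 5·b + 1, 2·a·b + 5·a + 2·b], [-10·a + 3, 10·b - 1]].
At the point, J = [[3.750, 7.000], [-7.000, 4.000]] (det J = 64.000).
Solving J·Δ = −F gives Δ = (-0.387, -0.364).
Then the next iterate is (a, b)₁ = (0.613, 0.136).

(0.613, 0.136)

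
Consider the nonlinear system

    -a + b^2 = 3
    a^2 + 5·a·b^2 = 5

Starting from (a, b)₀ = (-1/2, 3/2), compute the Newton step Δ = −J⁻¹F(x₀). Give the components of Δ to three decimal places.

(1.419, 0.556)

At (-1/2, 3/2): F = (-0.250, -10.375).
Jacobian J = [[-1, 2·b], [2·a + 5·b^2, 10·a·b]].
At the point, J = [[-1.000, 3.000], [10.250, -7.500]] (det J = -23.250).
Solving J·Δ = −F gives Δ = (1.419, 0.556).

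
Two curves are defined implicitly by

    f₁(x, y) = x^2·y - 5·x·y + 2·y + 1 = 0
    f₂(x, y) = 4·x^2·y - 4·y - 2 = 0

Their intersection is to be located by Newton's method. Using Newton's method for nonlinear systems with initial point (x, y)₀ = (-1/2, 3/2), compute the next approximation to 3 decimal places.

At (-1/2, 3/2): F = (8.125, -6.500).
Jacobian J = [[2·x·y - 5·y, x^2 - 5·x + 2], [8·x·y, 4·x^2 - 4]].
At the point, J = [[-9.000, 4.750], [-6.000, -3.000]] (det J = 55.500).
Solving J·Δ = −F gives Δ = (-0.117, -1.932).
Then the next iterate is (x, y)₁ = (-0.617, -0.432).

(-0.617, -0.432)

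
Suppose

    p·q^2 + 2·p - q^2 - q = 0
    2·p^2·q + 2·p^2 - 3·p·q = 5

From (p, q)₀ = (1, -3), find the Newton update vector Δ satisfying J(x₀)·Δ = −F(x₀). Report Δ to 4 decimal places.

At (1, -3): F = (5.0000, 0.0000).
Jacobian J = [[q^2 + 2, 2·p·q - 2·q - 1], [4·p·q + 4·p - 3·q, 2·p^2 - 3·p]].
At the point, J = [[11.0000, -1.0000], [1.0000, -1.0000]] (det J = -10.0000).
Solving J·Δ = −F gives Δ = (-0.5000, -0.5000).

(-0.5000, -0.5000)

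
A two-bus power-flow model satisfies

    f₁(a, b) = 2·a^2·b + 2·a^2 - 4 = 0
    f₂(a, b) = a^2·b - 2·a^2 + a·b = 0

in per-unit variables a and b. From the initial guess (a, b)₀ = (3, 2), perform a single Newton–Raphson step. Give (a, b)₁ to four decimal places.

(1.7576, 1.7071)

At (3, 2): F = (50.0000, 6.0000).
Jacobian J = [[4·a·b + 4·a, 2·a^2], [2·a·b - 4·a + b, a^2 + a]].
At the point, J = [[36.0000, 18.0000], [2.0000, 12.0000]] (det J = 396.0000).
Solving J·Δ = −F gives Δ = (-1.2424, -0.2929).
Then the next iterate is (a, b)₁ = (1.7576, 1.7071).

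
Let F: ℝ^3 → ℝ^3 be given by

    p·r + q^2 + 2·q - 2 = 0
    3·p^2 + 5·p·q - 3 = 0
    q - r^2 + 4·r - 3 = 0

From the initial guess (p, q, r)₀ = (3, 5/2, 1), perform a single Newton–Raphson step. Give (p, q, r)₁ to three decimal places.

(1.620, 1.205, 0.397)

At (3, 5/2, 1): F = (12.250, 61.500, 2.500).
Jacobian J = [[r, 2·q + 2, p], [6·p + 5·q, 5·p, 0], [0, 1, -2·r + 4]].
At the point, J = [[1.000, 7.000, 3.000], [30.500, 15.000, 0.000], [0.000, 1.000, 2.000]] (det J = -305.500).
Solving J·Δ = −F gives Δ = (-1.380, -1.295, -0.603).
Then the next iterate is (p, q, r)₁ = (1.620, 1.205, 0.397).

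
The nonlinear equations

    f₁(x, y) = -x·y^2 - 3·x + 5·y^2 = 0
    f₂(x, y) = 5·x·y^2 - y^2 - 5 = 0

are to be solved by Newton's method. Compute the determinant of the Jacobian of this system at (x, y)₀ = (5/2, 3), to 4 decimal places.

-1503.0000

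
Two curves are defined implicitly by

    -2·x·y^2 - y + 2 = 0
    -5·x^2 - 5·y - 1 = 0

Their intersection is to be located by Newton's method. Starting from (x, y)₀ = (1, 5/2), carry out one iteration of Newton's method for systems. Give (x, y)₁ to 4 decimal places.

At (1, 5/2): F = (-13.0000, -18.5000).
Jacobian J = [[-2·y^2, -4·x·y - 1], [-10·x, -5]].
At the point, J = [[-12.5000, -11.0000], [-10.0000, -5.0000]] (det J = -47.5000).
Solving J·Δ = −F gives Δ = (-2.9158, 2.1316).
Then the next iterate is (x, y)₁ = (-1.9158, 4.6316).

(-1.9158, 4.6316)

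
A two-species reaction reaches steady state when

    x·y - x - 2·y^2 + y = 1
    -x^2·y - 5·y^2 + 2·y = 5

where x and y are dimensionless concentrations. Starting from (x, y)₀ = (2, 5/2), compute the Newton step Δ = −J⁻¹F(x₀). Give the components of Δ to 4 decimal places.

At (2, 5/2): F = (-8.0000, -41.2500).
Jacobian J = [[y - 1, x - 4·y + 1], [-2·x·y, -x^2 - 10·y + 2]].
At the point, J = [[1.5000, -7.0000], [-10.0000, -27.0000]] (det J = -110.5000).
Solving J·Δ = −F gives Δ = (-0.6584, -1.2839).

(-0.6584, -1.2839)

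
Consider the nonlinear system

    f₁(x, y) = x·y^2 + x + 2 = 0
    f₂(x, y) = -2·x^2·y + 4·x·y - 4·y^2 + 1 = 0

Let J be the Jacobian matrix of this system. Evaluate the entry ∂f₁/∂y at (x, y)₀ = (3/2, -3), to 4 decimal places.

∂f₁/∂y = 2·x·y.
At (3/2, -3) this is -9.0000.

-9.0000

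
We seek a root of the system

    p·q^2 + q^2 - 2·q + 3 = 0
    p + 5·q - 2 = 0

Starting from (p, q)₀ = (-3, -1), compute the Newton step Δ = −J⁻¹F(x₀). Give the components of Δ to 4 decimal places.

At (-3, -1): F = (3.0000, -10.0000).
Jacobian J = [[q^2, 2·p·q + 2·q - 2], [1, 5]].
At the point, J = [[1.0000, 2.0000], [1.0000, 5.0000]] (det J = 3.0000).
Solving J·Δ = −F gives Δ = (-11.6667, 4.3333).

(-11.6667, 4.3333)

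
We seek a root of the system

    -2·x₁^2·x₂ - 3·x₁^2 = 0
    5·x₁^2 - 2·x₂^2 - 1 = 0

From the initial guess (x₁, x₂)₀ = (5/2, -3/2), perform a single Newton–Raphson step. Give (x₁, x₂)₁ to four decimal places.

At (5/2, -3/2): F = (0.0000, 25.7500).
Jacobian J = [[-4·x₁·x₂ - 6·x₁, -2·x₁^2], [10·x₁, -4·x₂]].
At the point, J = [[0.0000, -12.5000], [25.0000, 6.0000]] (det J = 312.5000).
Solving J·Δ = −F gives Δ = (-1.0300, 0.0000).
Then the next iterate is (x₁, x₂)₁ = (1.4700, -1.5000).

(1.4700, -1.5000)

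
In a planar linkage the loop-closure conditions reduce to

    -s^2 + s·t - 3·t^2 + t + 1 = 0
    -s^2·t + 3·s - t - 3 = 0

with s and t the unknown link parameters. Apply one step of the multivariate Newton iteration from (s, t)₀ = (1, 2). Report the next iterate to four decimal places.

(-1.4000, 1.2000)

At (1, 2): F = (-8.0000, -4.0000).
Jacobian J = [[-2·s + t, s - 6·t + 1], [-2·s·t + 3, -s^2 - 1]].
At the point, J = [[0.0000, -10.0000], [-1.0000, -2.0000]] (det J = -10.0000).
Solving J·Δ = −F gives Δ = (-2.4000, -0.8000).
Then the next iterate is (s, t)₁ = (-1.4000, 1.2000).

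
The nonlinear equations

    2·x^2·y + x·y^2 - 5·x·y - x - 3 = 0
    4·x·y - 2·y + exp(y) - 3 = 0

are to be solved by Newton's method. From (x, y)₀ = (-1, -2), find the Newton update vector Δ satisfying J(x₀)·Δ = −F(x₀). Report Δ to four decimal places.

At (-1, -2): F = (-20.0000, 9.135335).
Jacobian J = [[4·x·y + y^2 - 5·y - 1, 2·x^2 + 2·x·y - 5·x], [4·y, 4·x + exp(y) - 2]].
At the point, J = [[21.0000, 11.0000], [-8.0000, -5.864665]] (det J = -35.157959).
Solving J·Δ = −F gives Δ = (0.4780, 0.9057).

(0.4780, 0.9057)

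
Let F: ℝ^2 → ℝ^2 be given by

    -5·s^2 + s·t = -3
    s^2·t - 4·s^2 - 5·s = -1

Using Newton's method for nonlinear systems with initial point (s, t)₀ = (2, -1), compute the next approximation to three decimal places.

(1.471, 2.941)

At (2, -1): F = (-19.000, -29.000).
Jacobian J = [[-10·s + t, s], [2·s·t - 8·s - 5, s^2]].
At the point, J = [[-21.000, 2.000], [-25.000, 4.000]] (det J = -34.000).
Solving J·Δ = −F gives Δ = (-0.529, 3.941).
Then the next iterate is (s, t)₁ = (1.471, 2.941).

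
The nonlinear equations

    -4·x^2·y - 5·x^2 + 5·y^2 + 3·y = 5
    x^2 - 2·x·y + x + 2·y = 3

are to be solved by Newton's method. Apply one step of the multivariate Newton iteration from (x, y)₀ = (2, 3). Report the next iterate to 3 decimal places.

(1.418, 1.791)

At (2, 3): F = (-19.000, -3.000).
Jacobian J = [[-8·x·y - 10·x, -4·x^2 + 10·y + 3], [2·x - 2·y + 1, -2·x + 2]].
At the point, J = [[-68.000, 17.000], [-1.000, -2.000]] (det J = 153.000).
Solving J·Δ = −F gives Δ = (-0.582, -1.209).
Then the next iterate is (x, y)₁ = (1.418, 1.791).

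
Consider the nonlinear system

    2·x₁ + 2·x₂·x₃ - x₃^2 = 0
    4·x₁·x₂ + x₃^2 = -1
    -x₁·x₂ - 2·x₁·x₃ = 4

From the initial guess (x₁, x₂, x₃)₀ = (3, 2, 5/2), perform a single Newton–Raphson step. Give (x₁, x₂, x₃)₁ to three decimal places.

At (3, 2, 5/2): F = (9.750, 31.250, -25.000).
Jacobian J = [[2, 2·x₃, 2·x₂ - 2·x₃], [4·x₂, 4·x₁, 2·x₃], [-x₂ - 2·x₃, -x₁, -2·x₁]].
At the point, J = [[2.000, 5.000, -1.000], [8.000, 12.000, 5.000], [-7.000, -3.000, -6.000]] (det J = -109.000).
Solving J·Δ = −F gives Δ = (-4.124, -0.156, 0.722).
Then the next iterate is (x₁, x₂, x₃)₁ = (-1.124, 1.844, 3.222).

(-1.124, 1.844, 3.222)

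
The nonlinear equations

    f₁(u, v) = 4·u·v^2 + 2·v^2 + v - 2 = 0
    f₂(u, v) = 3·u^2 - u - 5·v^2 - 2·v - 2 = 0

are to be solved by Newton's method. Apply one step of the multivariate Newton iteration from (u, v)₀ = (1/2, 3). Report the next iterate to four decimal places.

At (1/2, 3): F = (37.0000, -52.7500).
Jacobian J = [[4·v^2, 8·u·v + 4·v + 1], [6·u - 1, -10·v - 2]].
At the point, J = [[36.0000, 25.0000], [2.0000, -32.0000]] (det J = -1202.0000).
Solving J·Δ = −F gives Δ = (0.1121, -1.6414).
Then the next iterate is (u, v)₁ = (0.6121, 1.3586).

(0.6121, 1.3586)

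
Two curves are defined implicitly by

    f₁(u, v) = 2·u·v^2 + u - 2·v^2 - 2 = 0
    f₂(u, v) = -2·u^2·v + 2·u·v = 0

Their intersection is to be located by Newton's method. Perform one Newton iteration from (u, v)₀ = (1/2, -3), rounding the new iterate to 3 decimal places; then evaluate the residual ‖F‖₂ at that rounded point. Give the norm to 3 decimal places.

1.895

At (1/2, -3): F = (-10.500, -1.500).
Jacobian J = [[2·v^2 + 1, 4·u·v - 4·v], [-4·u·v + 2·v, -2·u^2 + 2·u]].
At the point, J = [[19.000, 6.000], [0.000, 0.500]] (det J = 9.500).
Solving J·Δ = −F gives Δ = (-0.395, 3.000).
Then the next iterate is (u, v)₁ = (0.105, 0.000).
Re-evaluating at (0.105, 0.000): F = (-1.895, 0.000), so ‖F‖₂ = 1.895.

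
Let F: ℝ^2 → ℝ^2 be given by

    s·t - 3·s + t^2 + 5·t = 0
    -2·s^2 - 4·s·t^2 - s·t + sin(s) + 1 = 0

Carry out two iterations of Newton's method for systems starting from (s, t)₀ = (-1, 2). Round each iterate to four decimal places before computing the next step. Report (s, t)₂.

(-0.9508, -1.1048)

At (-1, 2): F = (15.0000, 16.158529).
Jacobian J = [[t - 3, s + 2·t + 5], [-4·s - 4·t^2 - t + cos(s), -8·s·t - s]].
At the point, J = [[-1.0000, 8.0000], [-13.459698, 17.0000]] (det J = 90.677582).
Solving J·Δ = −F gives Δ = (-1.3866, -2.0483).
Then the next iterate is (s, t)₁ = (-2.3866, -0.0483).
Round to (-2.3866, -0.0483) and repeat: F = (7.035906, -11.170005), J = [[-3.0483, 2.5168], [8.857092, 1.464418]].
Δ = (1.4358, -1.0565), so (s, t)₂ = (-0.9508, -1.1048).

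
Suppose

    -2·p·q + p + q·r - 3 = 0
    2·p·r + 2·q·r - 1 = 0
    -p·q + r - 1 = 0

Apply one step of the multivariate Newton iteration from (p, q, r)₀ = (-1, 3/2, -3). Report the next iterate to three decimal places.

At (-1, 3/2, -3): F = (-5.500, -4.000, -2.500).
Jacobian J = [[-2·q + 1, -2·p + r, q], [2·r, 2·r, 2·p + 2·q], [-q, -p, 1]].
At the point, J = [[-2.000, -1.000, 1.500], [-6.000, -6.000, 1.000], [-1.500, 1.000, 1.000]] (det J = -13.000).
Solving J·Δ = −F gives Δ = (0.654, -0.635, 4.115).
Then the next iterate is (p, q, r)₁ = (-0.346, 0.865, 1.115).

(-0.346, 0.865, 1.115)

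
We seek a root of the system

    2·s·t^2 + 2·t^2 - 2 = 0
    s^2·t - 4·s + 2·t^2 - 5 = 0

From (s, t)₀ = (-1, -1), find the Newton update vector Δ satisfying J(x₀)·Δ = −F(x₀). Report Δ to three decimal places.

(1.000, -0.667)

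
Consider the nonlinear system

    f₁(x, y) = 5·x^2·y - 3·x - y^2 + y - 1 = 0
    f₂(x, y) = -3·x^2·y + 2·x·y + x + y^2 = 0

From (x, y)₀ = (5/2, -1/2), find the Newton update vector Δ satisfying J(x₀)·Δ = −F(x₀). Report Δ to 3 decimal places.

(2.259, 1.801)

At (5/2, -1/2): F = (-24.875, 9.625).
Jacobian J = [[10·x·y - 3, 5·x^2 - 2·y + 1], [-6·x·y + 2·y + 1, -3·x^2 + 2·x + 2·y]].
At the point, J = [[-15.500, 33.250], [7.500, -14.750]] (det J = -20.750).
Solving J·Δ = −F gives Δ = (2.259, 1.801).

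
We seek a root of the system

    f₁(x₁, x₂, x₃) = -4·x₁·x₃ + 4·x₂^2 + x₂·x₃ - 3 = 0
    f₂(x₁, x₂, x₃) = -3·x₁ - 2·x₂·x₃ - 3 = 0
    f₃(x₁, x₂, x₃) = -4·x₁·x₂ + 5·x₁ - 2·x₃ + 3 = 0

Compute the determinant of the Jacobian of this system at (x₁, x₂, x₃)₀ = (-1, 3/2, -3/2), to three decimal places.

-45.000

J = [[-4·x₃, 8·x₂ + x₃, -4·x₁ + x₂], [-3, -2·x₃, -2·x₂], [-4·x₂ + 5, -4·x₁, -2]].
At the point, J = [[6.000, 10.500, 5.500], [-3.000, 3.000, -3.000], [-1.000, 4.000, -2.000]].
det J = -45.000.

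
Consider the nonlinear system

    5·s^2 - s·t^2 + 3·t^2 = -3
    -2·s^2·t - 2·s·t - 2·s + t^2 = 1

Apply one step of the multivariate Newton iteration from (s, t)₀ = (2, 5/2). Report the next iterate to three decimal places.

At (2, 5/2): F = (29.250, -28.750).
Jacobian J = [[10·s - t^2, -2·s·t + 6·t], [-4·s·t - 2·t - 2, -2·s^2 - 2·s + 2·t]].
At the point, J = [[13.750, 5.000], [-27.000, -7.000]] (det J = 38.750).
Solving J·Δ = −F gives Δ = (1.574, -10.179).
Then the next iterate is (s, t)₁ = (3.574, -7.679).

(3.574, -7.679)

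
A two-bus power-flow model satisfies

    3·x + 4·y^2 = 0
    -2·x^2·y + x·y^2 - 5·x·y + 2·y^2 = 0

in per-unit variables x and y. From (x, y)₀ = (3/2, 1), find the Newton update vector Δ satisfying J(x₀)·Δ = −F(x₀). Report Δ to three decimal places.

At (3/2, 1): F = (8.500, -8.500).
Jacobian J = [[3, 8·y], [-4·x·y + y^2 - 5·y, -2·x^2 + 2·x·y - 5·x + 4·y]].
At the point, J = [[3.000, 8.000], [-10.000, -5.000]] (det J = 65.000).
Solving J·Δ = −F gives Δ = (-0.392, -0.915).

(-0.392, -0.915)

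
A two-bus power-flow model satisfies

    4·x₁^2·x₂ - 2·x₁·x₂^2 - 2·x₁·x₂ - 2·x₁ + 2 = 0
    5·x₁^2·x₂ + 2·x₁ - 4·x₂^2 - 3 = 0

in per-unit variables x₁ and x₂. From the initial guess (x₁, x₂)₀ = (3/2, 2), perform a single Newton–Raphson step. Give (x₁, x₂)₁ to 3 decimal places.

(1.197, 1.329)

At (3/2, 2): F = (-1.000, 6.500).
Jacobian J = [[8·x₁·x₂ - 2·x₂^2 - 2·x₂ - 2, 4·x₁^2 - 4·x₁·x₂ - 2·x₁], [10·x₁·x₂ + 2, 5·x₁^2 - 8·x₂]].
At the point, J = [[10.000, -6.000], [32.000, -4.750]] (det J = 144.500).
Solving J·Δ = −F gives Δ = (-0.303, -0.671).
Then the next iterate is (x₁, x₂)₁ = (1.197, 1.329).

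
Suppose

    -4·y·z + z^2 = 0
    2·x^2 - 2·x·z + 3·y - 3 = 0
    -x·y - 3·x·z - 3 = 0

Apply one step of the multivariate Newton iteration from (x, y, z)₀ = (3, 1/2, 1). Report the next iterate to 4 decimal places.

(1.5203, 0.2500, 0.1588)

At (3, 1/2, 1): F = (-1.0000, 10.5000, -13.5000).
Jacobian J = [[0, -4·z, -4·y + 2·z], [4·x - 2·z, 3, -2·x], [-y - 3·z, -x, -3·x]].
At the point, J = [[0.0000, -4.0000, 0.0000], [10.0000, 3.0000, -6.0000], [-3.5000, -3.0000, -9.0000]] (det J = -444.0000).
Solving J·Δ = −F gives Δ = (-1.4797, -0.2500, -0.8412).
Then the next iterate is (x, y, z)₁ = (1.5203, 0.2500, 0.1588).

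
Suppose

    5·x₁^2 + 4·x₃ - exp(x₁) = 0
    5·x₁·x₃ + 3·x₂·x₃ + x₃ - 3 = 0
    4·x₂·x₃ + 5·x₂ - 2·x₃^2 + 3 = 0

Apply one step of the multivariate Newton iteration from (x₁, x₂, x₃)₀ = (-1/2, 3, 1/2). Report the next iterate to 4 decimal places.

(0.2819, -0.9787, 0.9351)

At (-1/2, 3, 1/2): F = (2.643469, 0.7500, 23.5000).
Jacobian J = [[10·x₁ - exp(x₁), 0, 4], [5·x₃, 3·x₃, 5·x₁ + 3·x₂ + 1], [0, 4·x₃ + 5, 4·x₂ - 4·x₃]].
At the point, J = [[-5.606531, 0.0000, 4.0000], [2.5000, 1.5000, 7.5000], [0.0000, 7.0000, 10.0000]] (det J = 280.244900).
Solving J·Δ = −F gives Δ = (0.7819, -3.9787, 0.4351).
Then the next iterate is (x₁, x₂, x₃)₁ = (0.2819, -0.9787, 0.9351).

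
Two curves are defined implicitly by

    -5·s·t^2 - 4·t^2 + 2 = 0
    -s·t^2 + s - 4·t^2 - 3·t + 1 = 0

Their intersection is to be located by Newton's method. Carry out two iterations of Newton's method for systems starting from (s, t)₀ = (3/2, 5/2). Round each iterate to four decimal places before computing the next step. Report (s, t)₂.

(1.7537, 0.6433)

At (3/2, 5/2): F = (-69.8750, -39.3750).
Jacobian J = [[-5·t^2, -10·s·t - 8·t], [-t^2 + 1, -2·s·t - 8·t - 3]].
At the point, J = [[-31.2500, -57.5000], [-5.2500, -30.5000]] (det J = 651.2500).
Solving J·Δ = −F gives Δ = (0.2040, -1.3261).
Then the next iterate is (s, t)₁ = (1.7040, 1.1739).
Round to (1.7040, 1.1739) and repeat: F = (-15.253076, -8.678047), J = [[-6.890206, -29.394456], [-0.378041, -16.391851]].
Δ = (0.0497, -0.5306), so (s, t)₂ = (1.7537, 0.6433).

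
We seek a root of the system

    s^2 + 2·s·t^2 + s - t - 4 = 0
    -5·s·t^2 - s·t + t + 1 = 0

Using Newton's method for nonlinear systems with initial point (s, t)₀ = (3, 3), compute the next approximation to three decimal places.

At (3, 3): F = (59.000, -140.000).
Jacobian J = [[2·s + 2·t^2 + 1, 4·s·t - 1], [-5·t^2 - t, -10·s·t - s + 1]].
At the point, J = [[25.000, 35.000], [-48.000, -92.000]] (det J = -620.000).
Solving J·Δ = −F gives Δ = (-0.852, -1.077).
Then the next iterate is (s, t)₁ = (2.148, 1.923).

(2.148, 1.923)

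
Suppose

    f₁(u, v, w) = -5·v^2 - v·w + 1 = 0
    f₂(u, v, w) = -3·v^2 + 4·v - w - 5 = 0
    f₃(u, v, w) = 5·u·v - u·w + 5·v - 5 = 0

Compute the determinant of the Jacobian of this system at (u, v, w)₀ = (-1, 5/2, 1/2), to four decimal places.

J = [[0, -10·v - w, -v], [0, -6·v + 4, -1], [5·v - w, 5·u + 5, -u]].
At the point, J = [[0.0000, -25.5000, -2.5000], [0.0000, -11.0000, -1.0000], [12.0000, 0.0000, 1.0000]].
det J = -24.0000.

-24.0000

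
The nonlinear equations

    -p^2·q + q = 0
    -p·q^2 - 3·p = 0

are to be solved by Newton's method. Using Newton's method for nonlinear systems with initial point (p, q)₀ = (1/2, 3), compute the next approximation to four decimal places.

(0.6250, 0.5000)

At (1/2, 3): F = (2.2500, -6.0000).
Jacobian J = [[-2·p·q, -p^2 + 1], [-q^2 - 3, -2·p·q]].
At the point, J = [[-3.0000, 0.7500], [-12.0000, -3.0000]] (det J = 18.0000).
Solving J·Δ = −F gives Δ = (0.1250, -2.5000).
Then the next iterate is (p, q)₁ = (0.6250, 0.5000).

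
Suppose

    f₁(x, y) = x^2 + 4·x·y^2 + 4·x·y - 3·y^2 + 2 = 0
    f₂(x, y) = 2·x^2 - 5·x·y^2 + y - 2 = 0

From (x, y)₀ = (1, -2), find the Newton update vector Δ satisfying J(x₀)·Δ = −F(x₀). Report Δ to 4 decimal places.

At (1, -2): F = (-1.0000, -22.0000).
Jacobian J = [[2·x + 4·y^2 + 4·y, 8·x·y + 4·x - 6·y], [4·x - 5·y^2, -10·x·y + 1]].
At the point, J = [[10.0000, 0.0000], [-16.0000, 21.0000]] (det J = 210.0000).
Solving J·Δ = −F gives Δ = (0.1000, 1.1238).

(0.1000, 1.1238)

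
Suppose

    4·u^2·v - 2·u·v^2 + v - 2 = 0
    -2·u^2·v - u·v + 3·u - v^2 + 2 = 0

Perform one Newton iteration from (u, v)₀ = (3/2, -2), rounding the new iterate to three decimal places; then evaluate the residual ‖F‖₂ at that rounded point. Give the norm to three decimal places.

11.189

At (3/2, -2): F = (-34.000, 14.500).
Jacobian J = [[8·u·v - 2·v^2, 4·u^2 - 4·u·v + 1], [-4·u·v - v + 3, -2·u^2 - u - 2·v]].
At the point, J = [[-32.000, 22.000], [17.000, -2.000]] (det J = -310.000).
Solving J·Δ = −F gives Δ = (-0.810, 0.368).
Then the next iterate is (u, v)₁ = (0.690, -1.632).
Re-evaluating at (0.690, -1.632): F = (-10.41551, 4.08665), so ‖F‖₂ = 11.189.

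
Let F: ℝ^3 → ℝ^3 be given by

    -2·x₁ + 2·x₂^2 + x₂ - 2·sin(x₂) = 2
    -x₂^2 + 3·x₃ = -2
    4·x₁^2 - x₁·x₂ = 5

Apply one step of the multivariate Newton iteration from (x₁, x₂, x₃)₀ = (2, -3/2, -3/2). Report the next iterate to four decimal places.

At (2, -3/2, -3/2): F = (-1.005010, -4.7500, 14.0000).
Jacobian J = [[-2, 4·x₂ - 2·cos(x₂) + 1, 0], [0, -2·x₂, 3], [8·x₁ - x₂, -x₁, 0]].
At the point, J = [[-2.0000, -5.141474, 0.0000], [0.0000, 3.0000, 3.0000], [17.5000, -2.0000, 0.0000]] (det J = -281.927406).
Solving J·Δ = −F gives Δ = (-0.7873, 0.1108, 1.4725).
Then the next iterate is (x₁, x₂, x₃)₁ = (1.2127, -1.3892, -0.0275).

(1.2127, -1.3892, -0.0275)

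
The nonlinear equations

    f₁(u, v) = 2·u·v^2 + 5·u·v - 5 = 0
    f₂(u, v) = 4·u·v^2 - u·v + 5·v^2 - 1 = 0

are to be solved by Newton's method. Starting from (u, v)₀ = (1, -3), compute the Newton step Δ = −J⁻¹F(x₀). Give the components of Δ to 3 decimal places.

(-6.398, -3.028)

At (1, -3): F = (-2.000, 83.000).
Jacobian J = [[2·v^2 + 5·v, 4·u·v + 5·u], [4·v^2 - v, 8·u·v - u + 10·v]].
At the point, J = [[3.000, -7.000], [39.000, -55.000]] (det J = 108.000).
Solving J·Δ = −F gives Δ = (-6.398, -3.028).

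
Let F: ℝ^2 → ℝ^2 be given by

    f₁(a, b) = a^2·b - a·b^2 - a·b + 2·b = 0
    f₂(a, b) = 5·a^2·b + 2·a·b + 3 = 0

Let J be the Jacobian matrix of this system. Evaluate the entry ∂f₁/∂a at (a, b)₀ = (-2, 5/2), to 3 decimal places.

∂f₁/∂a = 2·a·b - b^2 - b.
At (-2, 5/2) this is -18.750.

-18.750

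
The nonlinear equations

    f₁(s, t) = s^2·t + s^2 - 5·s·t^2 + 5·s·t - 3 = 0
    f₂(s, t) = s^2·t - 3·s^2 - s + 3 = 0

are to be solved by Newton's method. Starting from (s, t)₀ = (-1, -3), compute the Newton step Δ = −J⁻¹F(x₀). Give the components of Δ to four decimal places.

(0.0409, 1.5503)

At (-1, -3): F = (55.0000, -2.0000).
Jacobian J = [[2·s·t + 2·s - 5·t^2 + 5·t, s^2 - 10·s·t + 5·s], [2·s·t - 6·s - 1, s^2]].
At the point, J = [[-56.0000, -34.0000], [11.0000, 1.0000]] (det J = 318.0000).
Solving J·Δ = −F gives Δ = (0.0409, 1.5503).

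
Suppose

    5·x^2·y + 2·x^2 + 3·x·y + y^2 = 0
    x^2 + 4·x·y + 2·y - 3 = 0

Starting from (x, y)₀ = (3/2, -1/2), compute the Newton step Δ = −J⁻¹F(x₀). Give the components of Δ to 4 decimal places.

(1.1629, 0.4484)

At (3/2, -1/2): F = (-3.1250, -4.7500).
Jacobian J = [[10·x·y + 4·x + 3·y, 5·x^2 + 3·x + 2·y], [2·x + 4·y, 4·x + 2]].
At the point, J = [[-3.0000, 14.7500], [1.0000, 8.0000]] (det J = -38.7500).
Solving J·Δ = −F gives Δ = (1.1629, 0.4484).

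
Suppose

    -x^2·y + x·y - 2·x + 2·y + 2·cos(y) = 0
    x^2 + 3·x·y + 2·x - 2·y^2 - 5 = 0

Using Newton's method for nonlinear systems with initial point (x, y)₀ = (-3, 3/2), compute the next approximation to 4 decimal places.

At (-3, 3/2): F = (-8.858526, -20.0000).
Jacobian J = [[-2·x·y + y - 2, -x^2 + x - 2·sin(y) + 2], [2·x + 3·y + 2, 3·x - 4·y]].
At the point, J = [[8.5000, -11.994990], [0.5000, -15.0000]] (det J = -121.502505).
Solving J·Δ = −F gives Δ = (-0.8808, -1.3627).
Then the next iterate is (x, y)₁ = (-3.8808, 0.1373).

(-3.8808, 0.1373)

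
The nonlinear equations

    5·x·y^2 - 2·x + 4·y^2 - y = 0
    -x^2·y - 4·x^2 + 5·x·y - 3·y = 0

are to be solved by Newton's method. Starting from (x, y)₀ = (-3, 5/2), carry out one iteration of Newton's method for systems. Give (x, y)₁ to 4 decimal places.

(-1.0737, 2.3410)

At (-3, 5/2): F = (-65.2500, -103.5000).
Jacobian J = [[5·y^2 - 2, 10·x·y + 8·y - 1], [-2·x·y - 8·x + 5·y, -x^2 + 5·x - 3]].
At the point, J = [[29.2500, -56.0000], [51.5000, -27.0000]] (det J = 2094.2500).
Solving J·Δ = −F gives Δ = (1.9263, -0.1590).
Then the next iterate is (x, y)₁ = (-1.0737, 2.3410).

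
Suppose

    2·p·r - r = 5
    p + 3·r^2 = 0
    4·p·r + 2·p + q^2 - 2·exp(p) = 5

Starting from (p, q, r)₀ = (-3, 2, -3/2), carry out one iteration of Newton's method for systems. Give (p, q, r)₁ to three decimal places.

At (-3, 2, -3/2): F = (5.500, 3.750, 10.90043).
Jacobian J = [[2·r, 0, 2·p - 1], [1, 0, 6·r], [4·r - 2·exp(p) + 2, 2·q, 4·p]].
At the point, J = [[-3.000, 0.000, -7.000], [1.000, 0.000, -9.000], [-4.09957, 4.000, -12.000]] (det J = -136.000).
Solving J·Δ = −F gives Δ = (0.684, -0.546, 0.493).
Then the next iterate is (p, q, r)₁ = (-2.316, 1.454, -1.007).

(-2.316, 1.454, -1.007)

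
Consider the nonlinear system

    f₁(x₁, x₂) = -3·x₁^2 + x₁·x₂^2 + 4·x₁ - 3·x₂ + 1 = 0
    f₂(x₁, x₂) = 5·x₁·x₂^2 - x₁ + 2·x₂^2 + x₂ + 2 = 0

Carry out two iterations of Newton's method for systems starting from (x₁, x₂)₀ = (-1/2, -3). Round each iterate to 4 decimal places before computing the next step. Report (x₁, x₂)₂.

At (-1/2, -3): F = (2.7500, -5.0000).
Jacobian J = [[-6·x₁ + x₂^2 + 4, 2·x₁·x₂ - 3], [5·x₂^2 - 1, 10·x₁·x₂ + 4·x₂ + 1]].
At the point, J = [[16.0000, 0.0000], [44.0000, 4.0000]] (det J = 64.0000).
Solving J·Δ = −F gives Δ = (-0.1719, 3.1406).
Then the next iterate is (x₁, x₂)₁ = (-0.6719, 0.1406).
Round to (-0.6719, 0.1406) and repeat: F = (-3.477031, 2.785625), J = [[8.051168, -3.188938], [-0.901158, 0.617709]].
Δ = (-3.2080, -9.1897), so (x₁, x₂)₂ = (-3.8799, -9.0491).

(-3.8799, -9.0491)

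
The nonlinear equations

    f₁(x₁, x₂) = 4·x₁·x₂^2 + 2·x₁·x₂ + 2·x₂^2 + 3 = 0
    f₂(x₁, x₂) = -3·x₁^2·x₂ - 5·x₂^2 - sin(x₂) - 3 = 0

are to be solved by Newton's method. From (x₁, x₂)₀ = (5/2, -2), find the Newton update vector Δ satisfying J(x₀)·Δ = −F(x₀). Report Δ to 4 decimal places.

(-0.5580, 0.7978)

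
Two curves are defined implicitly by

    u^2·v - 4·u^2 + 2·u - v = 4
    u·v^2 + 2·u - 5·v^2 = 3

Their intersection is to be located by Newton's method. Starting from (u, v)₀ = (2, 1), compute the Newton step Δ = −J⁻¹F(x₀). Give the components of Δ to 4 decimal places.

At (2, 1): F = (-13.0000, -2.0000).
Jacobian J = [[2·u·v - 8·u + 2, u^2 - 1], [v^2 + 2, 2·u·v - 10·v]].
At the point, J = [[-10.0000, 3.0000], [3.0000, -6.0000]] (det J = 51.0000).
Solving J·Δ = −F gives Δ = (-1.6471, -1.1569).

(-1.6471, -1.1569)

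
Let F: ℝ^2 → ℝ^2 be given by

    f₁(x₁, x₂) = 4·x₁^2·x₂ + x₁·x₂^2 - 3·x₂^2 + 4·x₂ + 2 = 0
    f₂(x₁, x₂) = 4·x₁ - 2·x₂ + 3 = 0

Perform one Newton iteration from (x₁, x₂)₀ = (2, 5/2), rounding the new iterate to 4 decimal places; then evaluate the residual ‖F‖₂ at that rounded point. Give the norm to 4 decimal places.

1.3459

At (2, 5/2): F = (45.7500, 6.0000).
Jacobian J = [[8·x₁·x₂ + x₂^2, 4·x₁^2 + 2·x₁·x₂ - 6·x₂ + 4], [4, -2]].
At the point, J = [[46.2500, 15.0000], [4.0000, -2.0000]] (det J = -152.5000).
Solving J·Δ = −F gives Δ = (-1.1902, 0.6197).
Then the next iterate is (x₁, x₂)₁ = (0.8098, 3.1197).
Re-evaluating at (0.8098, 3.1197): F = (1.345915, -0.0002), so ‖F‖₂ = 1.3459.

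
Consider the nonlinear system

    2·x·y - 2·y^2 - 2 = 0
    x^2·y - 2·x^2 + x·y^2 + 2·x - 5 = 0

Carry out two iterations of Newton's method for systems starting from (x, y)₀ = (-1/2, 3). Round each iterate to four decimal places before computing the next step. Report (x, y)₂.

At (-1/2, 3): F = (-23.0000, -10.2500).
Jacobian J = [[2·y, 2·x - 4·y], [2·x·y - 4·x + y^2 + 2, x^2 + 2·x·y]].
At the point, J = [[6.0000, -13.0000], [10.0000, -2.7500]] (det J = 113.5000).
Solving J·Δ = −F gives Δ = (0.6167, -1.4846).
Then the next iterate is (x, y)₁ = (0.1167, 1.5154).
Round to (0.1167, 1.5154) and repeat: F = (-6.239180, -4.505205), J = [[3.0308, -5.8282], [4.183332, 0.367313]].
Δ = (1.1198, -0.4882), so (x, y)₂ = (1.2365, 1.0272).

(1.2365, 1.0272)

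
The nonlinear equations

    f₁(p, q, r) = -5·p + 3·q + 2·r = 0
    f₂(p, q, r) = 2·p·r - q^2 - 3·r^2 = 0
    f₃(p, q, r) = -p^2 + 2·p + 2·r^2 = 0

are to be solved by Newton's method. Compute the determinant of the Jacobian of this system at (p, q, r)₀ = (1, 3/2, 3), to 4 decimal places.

-36.0000

J = [[-5, 3, 2], [2·r, -2·q, 2·p - 6·r], [-2·p + 2, 0, 4·r]].
At the point, J = [[-5.0000, 3.0000, 2.0000], [6.0000, -3.0000, -16.0000], [0.0000, 0.0000, 12.0000]].
det J = -36.0000.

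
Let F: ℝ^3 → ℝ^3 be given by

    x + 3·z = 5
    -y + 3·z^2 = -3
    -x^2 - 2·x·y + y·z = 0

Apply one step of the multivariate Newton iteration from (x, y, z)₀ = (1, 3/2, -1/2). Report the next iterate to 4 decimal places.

(1.7656, -0.9844, 1.0781)

At (1, 3/2, -1/2): F = (-5.5000, 2.2500, -4.7500).
Jacobian J = [[1, 0, 3], [0, -1, 6·z], [-2·x - 2·y, -2·x + z, y]].
At the point, J = [[1.0000, 0.0000, 3.0000], [0.0000, -1.0000, -3.0000], [-5.0000, -2.5000, 1.5000]] (det J = -24.0000).
Solving J·Δ = −F gives Δ = (0.7656, -2.4844, 1.5781).
Then the next iterate is (x, y, z)₁ = (1.7656, -0.9844, 1.0781).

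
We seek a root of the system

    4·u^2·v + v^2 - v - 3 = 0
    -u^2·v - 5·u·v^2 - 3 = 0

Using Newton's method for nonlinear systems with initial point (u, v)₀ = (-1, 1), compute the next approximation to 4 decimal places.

At (-1, 1): F = (1.0000, 1.0000).
Jacobian J = [[8·u·v, 4·u^2 + 2·v - 1], [-2·u·v - 5·v^2, -u^2 - 10·u·v]].
At the point, J = [[-8.0000, 5.0000], [-3.0000, 9.0000]] (det J = -57.0000).
Solving J·Δ = −F gives Δ = (0.0702, -0.0877).
Then the next iterate is (u, v)₁ = (-0.9298, 0.9123).

(-0.9298, 0.9123)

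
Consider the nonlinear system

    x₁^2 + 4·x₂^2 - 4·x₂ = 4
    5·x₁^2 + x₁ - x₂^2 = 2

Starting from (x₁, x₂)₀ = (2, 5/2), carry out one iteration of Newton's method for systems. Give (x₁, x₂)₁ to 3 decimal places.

(1.171, 1.770)

At (2, 5/2): F = (15.000, 13.750).
Jacobian J = [[2·x₁, 8·x₂ - 4], [10·x₁ + 1, -2·x₂]].
At the point, J = [[4.000, 16.000], [21.000, -5.000]] (det J = -356.000).
Solving J·Δ = −F gives Δ = (-0.829, -0.730).
Then the next iterate is (x₁, x₂)₁ = (1.171, 1.770).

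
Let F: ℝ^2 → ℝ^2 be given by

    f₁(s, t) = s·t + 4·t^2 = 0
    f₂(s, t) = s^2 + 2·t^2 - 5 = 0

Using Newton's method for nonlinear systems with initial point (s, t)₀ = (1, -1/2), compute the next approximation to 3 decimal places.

(2.643, -0.607)

At (1, -1/2): F = (0.500, -3.500).
Jacobian J = [[t, s + 8·t], [2·s, 4·t]].
At the point, J = [[-0.500, -3.000], [2.000, -2.000]] (det J = 7.000).
Solving J·Δ = −F gives Δ = (1.643, -0.107).
Then the next iterate is (s, t)₁ = (2.643, -0.607).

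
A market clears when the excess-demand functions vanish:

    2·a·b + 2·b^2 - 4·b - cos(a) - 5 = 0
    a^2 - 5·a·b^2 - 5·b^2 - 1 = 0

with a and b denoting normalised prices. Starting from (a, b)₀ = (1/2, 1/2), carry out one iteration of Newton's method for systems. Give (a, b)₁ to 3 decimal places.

At (1/2, 1/2): F = (-6.87758, -2.625).
Jacobian J = [[2·b + sin(a), 2·a + 4·b - 4], [2·a - 5·b^2, -10·a·b - 10·b]].
At the point, J = [[1.47943, -1.000], [-0.250, -7.500]] (det J = -11.34569).
Solving J·Δ = −F gives Δ = (4.315, -0.494).
Then the next iterate is (a, b)₁ = (4.815, 0.006).

(4.815, 0.006)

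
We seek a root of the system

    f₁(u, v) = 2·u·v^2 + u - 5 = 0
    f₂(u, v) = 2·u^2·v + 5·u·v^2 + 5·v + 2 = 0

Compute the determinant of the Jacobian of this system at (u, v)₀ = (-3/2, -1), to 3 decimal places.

7.500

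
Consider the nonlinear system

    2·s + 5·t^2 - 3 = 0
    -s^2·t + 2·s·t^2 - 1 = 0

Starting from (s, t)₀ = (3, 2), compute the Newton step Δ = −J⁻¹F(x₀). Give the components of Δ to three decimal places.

(-2.227, -0.927)

At (3, 2): F = (23.000, 5.000).
Jacobian J = [[2, 10·t], [-2·s·t + 2·t^2, -s^2 + 4·s·t]].
At the point, J = [[2.000, 20.000], [-4.000, 15.000]] (det J = 110.000).
Solving J·Δ = −F gives Δ = (-2.227, -0.927).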